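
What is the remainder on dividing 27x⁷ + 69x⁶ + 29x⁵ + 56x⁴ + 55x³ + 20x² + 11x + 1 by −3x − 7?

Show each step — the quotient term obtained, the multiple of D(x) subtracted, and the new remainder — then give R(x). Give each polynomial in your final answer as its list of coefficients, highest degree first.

R = [8]

Step 1: lead(27x⁷ + 69x⁶ + 29x⁵ + 56x⁴ + 55x³ + 20x² + 11x + 1) ÷ lead(D) = 27x⁷ ÷ −3x = −9x⁶. Subtract (−9x⁶)·D = 27x⁷ + 63x⁶. Remainder: 6x⁶ + 29x⁵ + 56x⁴ + 55x³ + 20x² + 11x + 1.
Step 2: lead(6x⁶ + 29x⁵ + 56x⁴ + 55x³ + 20x² + 11x + 1) ÷ lead(D) = 6x⁶ ÷ −3x = −2x⁵. Subtract (−2x⁵)·D = 6x⁶ + 14x⁵. Remainder: 15x⁵ + 56x⁴ + 55x³ + 20x² + 11x + 1.
Step 3: lead(15x⁵ + 56x⁴ + 55x³ + 20x² + 11x + 1) ÷ lead(D) = 15x⁵ ÷ −3x = −5x⁴. Subtract (−5x⁴)·D = 15x⁵ + 35x⁴. Remainder: 21x⁴ + 55x³ + 20x² + 11x + 1.
Step 4: lead(21x⁴ + 55x³ + 20x² + 11x + 1) ÷ lead(D) = 21x⁴ ÷ −3x = −7x³. Subtract (−7x³)·D = 21x⁴ + 49x³. Remainder: 6x³ + 20x² + 11x + 1.
Step 5: lead(6x³ + 20x² + 11x + 1) ÷ lead(D) = 6x³ ÷ −3x = −2x². Subtract (−2x²)·D = 6x³ + 14x². Remainder: 6x² + 11x + 1.
Step 6: lead(6x² + 11x + 1) ÷ lead(D) = 6x² ÷ −3x = −2x. Subtract (−2x)·D = 6x² + 14x. Remainder: −3x + 1.
Step 7: lead(−3x + 1) ÷ lead(D) = −3x ÷ −3x = 1. Subtract (1)·D = −3x − 7. Remainder: 8.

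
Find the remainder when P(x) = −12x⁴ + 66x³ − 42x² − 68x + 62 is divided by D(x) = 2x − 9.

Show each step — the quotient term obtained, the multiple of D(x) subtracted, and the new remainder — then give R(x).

Step 1: lead(−12x⁴ + 66x³ − 42x² − 68x + 62) ÷ lead(D) = −12x⁴ ÷ 2x = −6x³. Subtract (−6x³)·D = −12x⁴ + 54x³. Remainder: 12x³ − 42x² − 68x + 62.
Step 2: lead(12x³ − 42x² − 68x + 62) ÷ lead(D) = 12x³ ÷ 2x = 6x². Subtract (6x²)·D = 12x³ − 54x². Remainder: 12x² − 68x + 62.
Step 3: lead(12x² − 68x + 62) ÷ lead(D) = 12x² ÷ 2x = 6x. Subtract (6x)·D = 12x² − 54x. Remainder: −14x + 62.
Step 4: lead(−14x + 62) ÷ lead(D) = −14x ÷ 2x = −7. Subtract (−7)·D = −14x + 63. Remainder: −1.

R(x) = −1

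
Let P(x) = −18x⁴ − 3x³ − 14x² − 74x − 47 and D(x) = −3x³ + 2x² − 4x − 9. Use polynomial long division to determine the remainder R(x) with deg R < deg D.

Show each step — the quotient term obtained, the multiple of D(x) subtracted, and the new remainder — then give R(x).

R(x) = −2

Step 1: lead(−18x⁴ − 3x³ − 14x² − 74x − 47) ÷ lead(D) = −18x⁴ ÷ −3x³ = 6x. Subtract (6x)·D = −18x⁴ + 12x³ − 24x² − 54x. Remainder: −15x³ + 10x² − 20x − 47.
Step 2: lead(−15x³ + 10x² − 20x − 47) ÷ lead(D) = −15x³ ÷ −3x³ = 5. Subtract (5)·D = −15x³ + 10x² − 20x − 45. Remainder: −2.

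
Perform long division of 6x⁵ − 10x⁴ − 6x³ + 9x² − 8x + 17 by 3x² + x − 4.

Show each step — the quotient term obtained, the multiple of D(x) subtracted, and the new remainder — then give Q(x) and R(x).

Step 1: lead(6x⁵ − 10x⁴ − 6x³ + 9x² − 8x + 17) ÷ lead(D) = 6x⁵ ÷ 3x² = 2x³. Subtract (2x³)·D = 6x⁵ + 2x⁴ − 8x³. Remainder: −12x⁴ + 2x³ + 9x² − 8x + 17.
Step 2: lead(−12x⁴ + 2x³ + 9x² − 8x + 17) ÷ lead(D) = −12x⁴ ÷ 3x² = −4x². Subtract (−4x²)·D = −12x⁴ − 4x³ + 16x². Remainder: 6x³ − 7x² − 8x + 17.
Step 3: lead(6x³ − 7x² − 8x + 17) ÷ lead(D) = 6x³ ÷ 3x² = 2x. Subtract (2x)·D = 6x³ + 2x² − 8x. Remainder: −9x² + 17.
Step 4: lead(−9x² + 17) ÷ lead(D) = −9x² ÷ 3x² = −3. Subtract (−3)·D = −9x² − 3x + 12. Remainder: 3x + 5.

Q(x) = 2x³ − 4x² + 2x − 3; R(x) = 3x + 5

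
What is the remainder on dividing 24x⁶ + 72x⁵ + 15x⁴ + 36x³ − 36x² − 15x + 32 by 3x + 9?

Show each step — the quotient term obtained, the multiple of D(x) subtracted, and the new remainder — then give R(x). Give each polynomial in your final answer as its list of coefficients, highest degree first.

Step 1: lead(24x⁶ + 72x⁵ + 15x⁴ + 36x³ − 36x² − 15x + 32) ÷ lead(D) = 24x⁶ ÷ 3x = 8x⁵. Subtract (8x⁵)·D = 24x⁶ + 72x⁵. Remainder: 15x⁴ + 36x³ − 36x² − 15x + 32.
Step 2: lead(15x⁴ + 36x³ − 36x² − 15x + 32) ÷ lead(D) = 15x⁴ ÷ 3x = 5x³. Subtract (5x³)·D = 15x⁴ + 45x³. Remainder: −9x³ − 36x² − 15x + 32.
Step 3: lead(−9x³ − 36x² − 15x + 32) ÷ lead(D) = −9x³ ÷ 3x = −3x². Subtract (−3x²)·D = −9x³ − 27x². Remainder: −9x² − 15x + 32.
Step 4: lead(−9x² − 15x + 32) ÷ lead(D) = −9x² ÷ 3x = −3x. Subtract (−3x)·D = −9x² − 27x. Remainder: 12x + 32.
Step 5: lead(12x + 32) ÷ lead(D) = 12x ÷ 3x = 4. Subtract (4)·D = 12x + 36. Remainder: −4.

R = [-4]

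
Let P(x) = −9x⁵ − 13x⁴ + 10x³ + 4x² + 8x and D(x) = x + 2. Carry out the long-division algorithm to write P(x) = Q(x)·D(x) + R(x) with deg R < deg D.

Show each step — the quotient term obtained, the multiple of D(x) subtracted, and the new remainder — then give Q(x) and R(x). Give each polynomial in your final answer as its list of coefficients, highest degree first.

Q = [-9, 5, 0, 4, 0]; R = [0]

Step 1: lead(−9x⁵ − 13x⁴ + 10x³ + 4x² + 8x) ÷ lead(D) = −9x⁵ ÷ x = −9x⁴. Subtract (−9x⁴)·D = −9x⁵ − 18x⁴. Remainder: 5x⁴ + 10x³ + 4x² + 8x.
Step 2: lead(5x⁴ + 10x³ + 4x² + 8x) ÷ lead(D) = 5x⁴ ÷ x = 5x³. Subtract (5x³)·D = 5x⁴ + 10x³. Remainder: 4x² + 8x.
Step 3: lead(4x² + 8x) ÷ lead(D) = 4x² ÷ x = 4x. Subtract (4x)·D = 4x² + 8x. Remainder: 0.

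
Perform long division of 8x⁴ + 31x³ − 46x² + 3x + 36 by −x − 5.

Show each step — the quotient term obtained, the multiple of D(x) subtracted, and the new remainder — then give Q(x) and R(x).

Q(x) = −8x³ + 9x² + x − 8; R(x) = −4

Step 1: lead(8x⁴ + 31x³ − 46x² + 3x + 36) ÷ lead(D) = 8x⁴ ÷ −x = −8x³. Subtract (−8x³)·D = 8x⁴ + 40x³. Remainder: −9x³ − 46x² + 3x + 36.
Step 2: lead(−9x³ − 46x² + 3x + 36) ÷ lead(D) = −9x³ ÷ −x = 9x². Subtract (9x²)·D = −9x³ − 45x². Remainder: −x² + 3x + 36.
Step 3: lead(−x² + 3x + 36) ÷ lead(D) = −x² ÷ −x = x. Subtract (x)·D = −x² − 5x. Remainder: 8x + 36.
Step 4: lead(8x + 36) ÷ lead(D) = 8x ÷ −x = −8. Subtract (−8)·D = 8x + 40. Remainder: −4.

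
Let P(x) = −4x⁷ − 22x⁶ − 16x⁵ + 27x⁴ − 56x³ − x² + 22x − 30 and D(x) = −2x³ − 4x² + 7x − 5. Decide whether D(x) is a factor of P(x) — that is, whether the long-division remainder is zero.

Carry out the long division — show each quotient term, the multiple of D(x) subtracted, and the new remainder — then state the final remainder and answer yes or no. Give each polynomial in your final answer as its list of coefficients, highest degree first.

R = [0], so D(x) is a factor of P(x). yes

Step 1: lead(−4x⁷ − 22x⁶ − 16x⁵ + 27x⁴ − 56x³ − x² + 22x − 30) ÷ lead(D) = −4x⁷ ÷ −2x³ = 2x⁴. Subtract (2x⁴)·D = −4x⁷ − 8x⁶ + 14x⁵ − 10x⁴. Remainder: −14x⁶ − 30x⁵ + 37x⁴ − 56x³ − x² + 22x − 30.
Step 2: lead(−14x⁶ − 30x⁵ + 37x⁴ − 56x³ − x² + 22x − 30) ÷ lead(D) = −14x⁶ ÷ −2x³ = 7x³. Subtract (7x³)·D = −14x⁶ − 28x⁵ + 49x⁴ − 35x³. Remainder: −2x⁵ − 12x⁴ − 21x³ − x² + 22x − 30.
Step 3: lead(−2x⁵ − 12x⁴ − 21x³ − x² + 22x − 30) ÷ lead(D) = −2x⁵ ÷ −2x³ = x². Subtract (x²)·D = −2x⁵ − 4x⁴ + 7x³ − 5x². Remainder: −8x⁴ − 28x³ + 4x² + 22x − 30.
Step 4: lead(−8x⁴ − 28x³ + 4x² + 22x − 30) ÷ lead(D) = −8x⁴ ÷ −2x³ = 4x. Subtract (4x)·D = −8x⁴ − 16x³ + 28x² − 20x. Remainder: −12x³ − 24x² + 42x − 30.
Step 5: lead(−12x³ − 24x² + 42x − 30) ÷ lead(D) = −12x³ ÷ −2x³ = 6. Subtract (6)·D = −12x³ − 24x² + 42x − 30. Remainder: 0.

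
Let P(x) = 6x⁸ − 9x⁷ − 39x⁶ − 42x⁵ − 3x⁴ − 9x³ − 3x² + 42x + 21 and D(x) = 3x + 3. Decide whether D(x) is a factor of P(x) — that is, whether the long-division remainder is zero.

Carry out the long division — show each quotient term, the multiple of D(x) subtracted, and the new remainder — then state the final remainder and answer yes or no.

Step 1: lead(6x⁸ − 9x⁷ − 39x⁶ − 42x⁵ − 3x⁴ − 9x³ − 3x² + 42x + 21) ÷ lead(D) = 6x⁸ ÷ 3x = 2x⁷. Subtract (2x⁷)·D = 6x⁸ + 6x⁷. Remainder: −15x⁷ − 39x⁶ − 42x⁵ − 3x⁴ − 9x³ − 3x² + 42x + 21.
Step 2: lead(−15x⁷ − 39x⁶ − 42x⁵ − 3x⁴ − 9x³ − 3x² + 42x + 21) ÷ lead(D) = −15x⁷ ÷ 3x = −5x⁶. Subtract (−5x⁶)·D = −15x⁷ − 15x⁶. Remainder: −24x⁶ − 42x⁵ − 3x⁴ − 9x³ − 3x² + 42x + 21.
Step 3: lead(−24x⁶ − 42x⁵ − 3x⁴ − 9x³ − 3x² + 42x + 21) ÷ lead(D) = −24x⁶ ÷ 3x = −8x⁵. Subtract (−8x⁵)·D = −24x⁶ − 24x⁵. Remainder: −18x⁵ − 3x⁴ − 9x³ − 3x² + 42x + 21.
Step 4: lead(−18x⁵ − 3x⁴ − 9x³ − 3x² + 42x + 21) ÷ lead(D) = −18x⁵ ÷ 3x = −6x⁴. Subtract (−6x⁴)·D = −18x⁵ − 18x⁴. Remainder: 15x⁴ − 9x³ − 3x² + 42x + 21.
Step 5: lead(15x⁴ − 9x³ − 3x² + 42x + 21) ÷ lead(D) = 15x⁴ ÷ 3x = 5x³. Subtract (5x³)·D = 15x⁴ + 15x³. Remainder: −24x³ − 3x² + 42x + 21.
Step 6: lead(−24x³ − 3x² + 42x + 21) ÷ lead(D) = −24x³ ÷ 3x = −8x². Subtract (−8x²)·D = −24x³ − 24x². Remainder: 21x² + 42x + 21.
Step 7: lead(21x² + 42x + 21) ÷ lead(D) = 21x² ÷ 3x = 7x. Subtract (7x)·D = 21x² + 21x. Remainder: 21x + 21.
Step 8: lead(21x + 21) ÷ lead(D) = 21x ÷ 3x = 7. Subtract (7)·D = 21x + 21. Remainder: 0.

R(x) = 0, so D(x) is a factor of P(x). yes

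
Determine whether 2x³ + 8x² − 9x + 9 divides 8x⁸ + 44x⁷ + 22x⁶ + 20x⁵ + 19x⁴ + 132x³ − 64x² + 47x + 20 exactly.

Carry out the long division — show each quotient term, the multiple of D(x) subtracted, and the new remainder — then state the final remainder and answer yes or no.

R(x) = 2x² − 7x − 7, so D(x) is not a factor of P(x). no

Step 1: lead(8x⁸ + 44x⁷ + 22x⁶ + 20x⁵ + 19x⁴ + 132x³ − 64x² + 47x + 20) ÷ lead(D) = 8x⁸ ÷ 2x³ = 4x⁵. Subtract (4x⁵)·D = 8x⁸ + 32x⁷ − 36x⁶ + 36x⁵. Remainder: 12x⁷ + 58x⁶ − 16x⁵ + 19x⁴ + 132x³ − 64x² + 47x + 20.
Step 2: lead(12x⁷ + 58x⁶ − 16x⁵ + 19x⁴ + 132x³ − 64x² + 47x + 20) ÷ lead(D) = 12x⁷ ÷ 2x³ = 6x⁴. Subtract (6x⁴)·D = 12x⁷ + 48x⁶ − 54x⁵ + 54x⁴. Remainder: 10x⁶ + 38x⁵ − 35x⁴ + 132x³ − 64x² + 47x + 20.
Step 3: lead(10x⁶ + 38x⁵ − 35x⁴ + 132x³ − 64x² + 47x + 20) ÷ lead(D) = 10x⁶ ÷ 2x³ = 5x³. Subtract (5x³)·D = 10x⁶ + 40x⁵ − 45x⁴ + 45x³. Remainder: −2x⁵ + 10x⁴ + 87x³ − 64x² + 47x + 20.
Step 4: lead(−2x⁵ + 10x⁴ + 87x³ − 64x² + 47x + 20) ÷ lead(D) = −2x⁵ ÷ 2x³ = −x². Subtract (−x²)·D = −2x⁵ − 8x⁴ + 9x³ − 9x². Remainder: 18x⁴ + 78x³ − 55x² + 47x + 20.
Step 5: lead(18x⁴ + 78x³ − 55x² + 47x + 20) ÷ lead(D) = 18x⁴ ÷ 2x³ = 9x. Subtract (9x)·D = 18x⁴ + 72x³ − 81x² + 81x. Remainder: 6x³ + 26x² − 34x + 20.
Step 6: lead(6x³ + 26x² − 34x + 20) ÷ lead(D) = 6x³ ÷ 2x³ = 3. Subtract (3)·D = 6x³ + 24x² − 27x + 27. Remainder: 2x² − 7x − 7.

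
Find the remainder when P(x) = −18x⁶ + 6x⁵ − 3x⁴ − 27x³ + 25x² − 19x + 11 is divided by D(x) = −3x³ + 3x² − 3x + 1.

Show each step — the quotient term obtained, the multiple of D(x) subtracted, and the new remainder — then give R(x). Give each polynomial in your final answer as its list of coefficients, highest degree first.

R = [5]

Step 1: lead(−18x⁶ + 6x⁵ − 3x⁴ − 27x³ + 25x² − 19x + 11) ÷ lead(D) = −18x⁶ ÷ −3x³ = 6x³. Subtract (6x³)·D = −18x⁶ + 18x⁵ − 18x⁴ + 6x³. Remainder: −12x⁵ + 15x⁴ − 33x³ + 25x² − 19x + 11.
Step 2: lead(−12x⁵ + 15x⁴ − 33x³ + 25x² − 19x + 11) ÷ lead(D) = −12x⁵ ÷ −3x³ = 4x². Subtract (4x²)·D = −12x⁵ + 12x⁴ − 12x³ + 4x². Remainder: 3x⁴ − 21x³ + 21x² − 19x + 11.
Step 3: lead(3x⁴ − 21x³ + 21x² − 19x + 11) ÷ lead(D) = 3x⁴ ÷ −3x³ = −x. Subtract (−x)·D = 3x⁴ − 3x³ + 3x² − x. Remainder: −18x³ + 18x² − 18x + 11.
Step 4: lead(−18x³ + 18x² − 18x + 11) ÷ lead(D) = −18x³ ÷ −3x³ = 6. Subtract (6)·D = −18x³ + 18x² − 18x + 6. Remainder: 5.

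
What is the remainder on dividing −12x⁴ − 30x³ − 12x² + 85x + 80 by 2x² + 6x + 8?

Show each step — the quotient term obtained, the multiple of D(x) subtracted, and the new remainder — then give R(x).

Step 1: lead(−12x⁴ − 30x³ − 12x² + 85x + 80) ÷ lead(D) = −12x⁴ ÷ 2x² = −6x². Subtract (−6x²)·D = −12x⁴ − 36x³ − 48x². Remainder: 6x³ + 36x² + 85x + 80.
Step 2: lead(6x³ + 36x² + 85x + 80) ÷ lead(D) = 6x³ ÷ 2x² = 3x. Subtract (3x)·D = 6x³ + 18x² + 24x. Remainder: 18x² + 61x + 80.
Step 3: lead(18x² + 61x + 80) ÷ lead(D) = 18x² ÷ 2x² = 9. Subtract (9)·D = 18x² + 54x + 72. Remainder: 7x + 8.

R(x) = 7x + 8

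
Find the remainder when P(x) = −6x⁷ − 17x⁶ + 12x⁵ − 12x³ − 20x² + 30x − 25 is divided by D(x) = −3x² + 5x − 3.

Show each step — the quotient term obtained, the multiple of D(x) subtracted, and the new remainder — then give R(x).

R(x) = 2

Step 1: lead(−6x⁷ − 17x⁶ + 12x⁵ − 12x³ − 20x² + 30x − 25) ÷ lead(D) = −6x⁷ ÷ −3x² = 2x⁵. Subtract (2x⁵)·D = −6x⁷ + 10x⁶ − 6x⁵. Remainder: −27x⁶ + 18x⁵ − 12x³ − 20x² + 30x − 25.
Step 2: lead(−27x⁶ + 18x⁵ − 12x³ − 20x² + 30x − 25) ÷ lead(D) = −27x⁶ ÷ −3x² = 9x⁴. Subtract (9x⁴)·D = −27x⁶ + 45x⁵ − 27x⁴. Remainder: −27x⁵ + 27x⁴ − 12x³ − 20x² + 30x − 25.
Step 3: lead(−27x⁵ + 27x⁴ − 12x³ − 20x² + 30x − 25) ÷ lead(D) = −27x⁵ ÷ −3x² = 9x³. Subtract (9x³)·D = −27x⁵ + 45x⁴ − 27x³. Remainder: −18x⁴ + 15x³ − 20x² + 30x − 25.
Step 4: lead(−18x⁴ + 15x³ − 20x² + 30x − 25) ÷ lead(D) = −18x⁴ ÷ −3x² = 6x². Subtract (6x²)·D = −18x⁴ + 30x³ − 18x². Remainder: −15x³ − 2x² + 30x − 25.
Step 5: lead(−15x³ − 2x² + 30x − 25) ÷ lead(D) = −15x³ ÷ −3x² = 5x. Subtract (5x)·D = −15x³ + 25x² − 15x. Remainder: −27x² + 45x − 25.
Step 6: lead(−27x² + 45x − 25) ÷ lead(D) = −27x² ÷ −3x² = 9. Subtract (9)·D = −27x² + 45x − 27. Remainder: 2.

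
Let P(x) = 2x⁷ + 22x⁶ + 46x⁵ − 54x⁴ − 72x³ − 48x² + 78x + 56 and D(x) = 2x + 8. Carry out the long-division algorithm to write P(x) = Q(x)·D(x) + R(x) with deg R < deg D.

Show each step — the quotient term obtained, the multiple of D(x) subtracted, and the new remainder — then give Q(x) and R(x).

Step 1: lead(2x⁷ + 22x⁶ + 46x⁵ − 54x⁴ − 72x³ − 48x² + 78x + 56) ÷ lead(D) = 2x⁷ ÷ 2x = x⁶. Subtract (x⁶)·D = 2x⁷ + 8x⁶. Remainder: 14x⁶ + 46x⁵ − 54x⁴ − 72x³ − 48x² + 78x + 56.
Step 2: lead(14x⁶ + 46x⁵ − 54x⁴ − 72x³ − 48x² + 78x + 56) ÷ lead(D) = 14x⁶ ÷ 2x = 7x⁵. Subtract (7x⁵)·D = 14x⁶ + 56x⁵. Remainder: −10x⁵ − 54x⁴ − 72x³ − 48x² + 78x + 56.
Step 3: lead(−10x⁵ − 54x⁴ − 72x³ − 48x² + 78x + 56) ÷ lead(D) = −10x⁵ ÷ 2x = −5x⁴. Subtract (−5x⁴)·D = −10x⁵ − 40x⁴. Remainder: −14x⁴ − 72x³ − 48x² + 78x + 56.
Step 4: lead(−14x⁴ − 72x³ − 48x² + 78x + 56) ÷ lead(D) = −14x⁴ ÷ 2x = −7x³. Subtract (−7x³)·D = −14x⁴ − 56x³. Remainder: −16x³ − 48x² + 78x + 56.
Step 5: lead(−16x³ − 48x² + 78x + 56) ÷ lead(D) = −16x³ ÷ 2x = −8x². Subtract (−8x²)·D = −16x³ − 64x². Remainder: 16x² + 78x + 56.
Step 6: lead(16x² + 78x + 56) ÷ lead(D) = 16x² ÷ 2x = 8x. Subtract (8x)·D = 16x² + 64x. Remainder: 14x + 56.
Step 7: lead(14x + 56) ÷ lead(D) = 14x ÷ 2x = 7. Subtract (7)·D = 14x + 56. Remainder: 0.

Q(x) = x⁶ + 7x⁵ − 5x⁴ − 7x³ − 8x² + 8x + 7; R(x) = 0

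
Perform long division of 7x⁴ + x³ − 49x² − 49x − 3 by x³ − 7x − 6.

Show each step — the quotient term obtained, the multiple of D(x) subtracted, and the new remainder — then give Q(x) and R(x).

Q(x) = 7x + 1; R(x) = 3

Step 1: lead(7x⁴ + x³ − 49x² − 49x − 3) ÷ lead(D) = 7x⁴ ÷ x³ = 7x. Subtract (7x)·D = 7x⁴ − 49x² − 42x. Remainder: x³ − 7x − 3.
Step 2: lead(x³ − 7x − 3) ÷ lead(D) = x³ ÷ x³ = 1. Subtract (1)·D = x³ − 7x − 6. Remainder: 3.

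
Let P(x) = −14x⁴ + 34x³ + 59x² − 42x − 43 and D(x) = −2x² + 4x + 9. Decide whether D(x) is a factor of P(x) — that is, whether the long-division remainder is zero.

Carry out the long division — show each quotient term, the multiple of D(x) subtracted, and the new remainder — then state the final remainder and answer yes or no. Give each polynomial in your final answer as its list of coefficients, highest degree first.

Step 1: lead(−14x⁴ + 34x³ + 59x² − 42x − 43) ÷ lead(D) = −14x⁴ ÷ −2x² = 7x². Subtract (7x²)·D = −14x⁴ + 28x³ + 63x². Remainder: 6x³ − 4x² − 42x − 43.
Step 2: lead(6x³ − 4x² − 42x − 43) ÷ lead(D) = 6x³ ÷ −2x² = −3x. Subtract (−3x)·D = 6x³ − 12x² − 27x. Remainder: 8x² − 15x − 43.
Step 3: lead(8x² − 15x − 43) ÷ lead(D) = 8x² ÷ −2x² = −4. Subtract (−4)·D = 8x² − 16x − 36. Remainder: x − 7.

R = [1, -7], so D(x) is not a factor of P(x). no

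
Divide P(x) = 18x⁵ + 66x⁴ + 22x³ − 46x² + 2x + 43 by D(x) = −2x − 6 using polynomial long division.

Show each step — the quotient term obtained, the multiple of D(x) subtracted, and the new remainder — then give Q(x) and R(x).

Q(x) = −9x⁴ − 6x³ + 7x² + 2x − 7; R(x) = 1

Step 1: lead(18x⁵ + 66x⁴ + 22x³ − 46x² + 2x + 43) ÷ lead(D) = 18x⁵ ÷ −2x = −9x⁴. Subtract (−9x⁴)·D = 18x⁵ + 54x⁴. Remainder: 12x⁴ + 22x³ − 46x² + 2x + 43.
Step 2: lead(12x⁴ + 22x³ − 46x² + 2x + 43) ÷ lead(D) = 12x⁴ ÷ −2x = −6x³. Subtract (−6x³)·D = 12x⁴ + 36x³. Remainder: −14x³ − 46x² + 2x + 43.
Step 3: lead(−14x³ − 46x² + 2x + 43) ÷ lead(D) = −14x³ ÷ −2x = 7x². Subtract (7x²)·D = −14x³ − 42x². Remainder: −4x² + 2x + 43.
Step 4: lead(−4x² + 2x + 43) ÷ lead(D) = −4x² ÷ −2x = 2x. Subtract (2x)·D = −4x² − 12x. Remainder: 14x + 43.
Step 5: lead(14x + 43) ÷ lead(D) = 14x ÷ −2x = −7. Subtract (−7)·D = 14x + 42. Remainder: 1.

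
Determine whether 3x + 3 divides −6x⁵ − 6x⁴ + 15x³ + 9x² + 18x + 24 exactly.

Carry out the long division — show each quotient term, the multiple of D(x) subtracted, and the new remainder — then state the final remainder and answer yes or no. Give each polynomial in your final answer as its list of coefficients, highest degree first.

R = [0], so D(x) is a factor of P(x). yes

Step 1: lead(−6x⁵ − 6x⁴ + 15x³ + 9x² + 18x + 24) ÷ lead(D) = −6x⁵ ÷ 3x = −2x⁴. Subtract (−2x⁴)·D = −6x⁵ − 6x⁴. Remainder: 15x³ + 9x² + 18x + 24.
Step 2: lead(15x³ + 9x² + 18x + 24) ÷ lead(D) = 15x³ ÷ 3x = 5x². Subtract (5x²)·D = 15x³ + 15x². Remainder: −6x² + 18x + 24.
Step 3: lead(−6x² + 18x + 24) ÷ lead(D) = −6x² ÷ 3x = −2x. Subtract (−2x)·D = −6x² − 6x. Remainder: 24x + 24.
Step 4: lead(24x + 24) ÷ lead(D) = 24x ÷ 3x = 8. Subtract (8)·D = 24x + 24. Remainder: 0.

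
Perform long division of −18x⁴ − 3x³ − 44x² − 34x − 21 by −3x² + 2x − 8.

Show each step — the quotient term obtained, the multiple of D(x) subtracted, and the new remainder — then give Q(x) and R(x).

Q(x) = 6x² + 5x + 2; R(x) = 2x − 5

Step 1: lead(−18x⁴ − 3x³ − 44x² − 34x − 21) ÷ lead(D) = −18x⁴ ÷ −3x² = 6x². Subtract (6x²)·D = −18x⁴ + 12x³ − 48x². Remainder: −15x³ + 4x² − 34x − 21.
Step 2: lead(−15x³ + 4x² − 34x − 21) ÷ lead(D) = −15x³ ÷ −3x² = 5x. Subtract (5x)·D = −15x³ + 10x² − 40x. Remainder: −6x² + 6x − 21.
Step 3: lead(−6x² + 6x − 21) ÷ lead(D) = −6x² ÷ −3x² = 2. Subtract (2)·D = −6x² + 4x − 16. Remainder: 2x − 5.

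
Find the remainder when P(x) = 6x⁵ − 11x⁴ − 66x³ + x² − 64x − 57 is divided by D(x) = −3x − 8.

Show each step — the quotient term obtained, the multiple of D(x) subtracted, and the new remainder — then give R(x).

Step 1: lead(6x⁵ − 11x⁴ − 66x³ + x² − 64x − 57) ÷ lead(D) = 6x⁵ ÷ −3x = −2x⁴. Subtract (−2x⁴)·D = 6x⁵ + 16x⁴. Remainder: −27x⁴ − 66x³ + x² − 64x − 57.
Step 2: lead(−27x⁴ − 66x³ + x² − 64x − 57) ÷ lead(D) = −27x⁴ ÷ −3x = 9x³. Subtract (9x³)·D = −27x⁴ − 72x³. Remainder: 6x³ + x² − 64x − 57.
Step 3: lead(6x³ + x² − 64x − 57) ÷ lead(D) = 6x³ ÷ −3x = −2x². Subtract (−2x²)·D = 6x³ + 16x². Remainder: −15x² − 64x − 57.
Step 4: lead(−15x² − 64x − 57) ÷ lead(D) = −15x² ÷ −3x = 5x. Subtract (5x)·D = −15x² − 40x. Remainder: −24x − 57.
Step 5: lead(−24x − 57) ÷ lead(D) = −24x ÷ −3x = 8. Subtract (8)·D = −24x − 64. Remainder: 7.

R(x) = 7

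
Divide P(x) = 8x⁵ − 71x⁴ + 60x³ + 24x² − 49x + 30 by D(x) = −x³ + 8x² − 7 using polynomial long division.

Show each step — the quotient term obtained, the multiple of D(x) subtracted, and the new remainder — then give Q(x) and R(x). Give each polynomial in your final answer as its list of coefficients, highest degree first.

Step 1: lead(8x⁵ − 71x⁴ + 60x³ + 24x² − 49x + 30) ÷ lead(D) = 8x⁵ ÷ −x³ = −8x². Subtract (−8x²)·D = 8x⁵ − 64x⁴ + 56x². Remainder: −7x⁴ + 60x³ − 32x² − 49x + 30.
Step 2: lead(−7x⁴ + 60x³ − 32x² − 49x + 30) ÷ lead(D) = −7x⁴ ÷ −x³ = 7x. Subtract (7x)·D = −7x⁴ + 56x³ − 49x. Remainder: 4x³ − 32x² + 30.
Step 3: lead(4x³ − 32x² + 30) ÷ lead(D) = 4x³ ÷ −x³ = −4. Subtract (−4)·D = 4x³ − 32x² + 28. Remainder: 2.

Q = [-8, 7, -4]; R = [2]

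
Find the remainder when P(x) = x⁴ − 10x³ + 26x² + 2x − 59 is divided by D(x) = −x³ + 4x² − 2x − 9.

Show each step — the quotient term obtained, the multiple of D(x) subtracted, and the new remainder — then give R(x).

Step 1: lead(x⁴ − 10x³ + 26x² + 2x − 59) ÷ lead(D) = x⁴ ÷ −x³ = −x. Subtract (−x)·D = x⁴ − 4x³ + 2x² + 9x. Remainder: −6x³ + 24x² − 7x − 59.
Step 2: lead(−6x³ + 24x² − 7x − 59) ÷ lead(D) = −6x³ ÷ −x³ = 6. Subtract (6)·D = −6x³ + 24x² − 12x − 54. Remainder: 5x − 5.

R(x) = 5x − 5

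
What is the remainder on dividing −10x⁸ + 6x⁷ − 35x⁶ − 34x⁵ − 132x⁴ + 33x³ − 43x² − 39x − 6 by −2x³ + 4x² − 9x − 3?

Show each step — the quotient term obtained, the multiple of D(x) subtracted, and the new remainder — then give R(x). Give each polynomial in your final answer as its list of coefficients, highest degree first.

R = [0]

Step 1: lead(−10x⁸ + 6x⁷ − 35x⁶ − 34x⁵ − 132x⁴ + 33x³ − 43x² − 39x − 6) ÷ lead(D) = −10x⁸ ÷ −2x³ = 5x⁵. Subtract (5x⁵)·D = −10x⁸ + 20x⁷ − 45x⁶ − 15x⁵. Remainder: −14x⁷ + 10x⁶ − 19x⁵ − 132x⁴ + 33x³ − 43x² − 39x − 6.
Step 2: lead(−14x⁷ + 10x⁶ − 19x⁵ − 132x⁴ + 33x³ − 43x² − 39x − 6) ÷ lead(D) = −14x⁷ ÷ −2x³ = 7x⁴. Subtract (7x⁴)·D = −14x⁷ + 28x⁶ − 63x⁵ − 21x⁴. Remainder: −18x⁶ + 44x⁵ − 111x⁴ + 33x³ − 43x² − 39x − 6.
Step 3: lead(−18x⁶ + 44x⁵ − 111x⁴ + 33x³ − 43x² − 39x − 6) ÷ lead(D) = −18x⁶ ÷ −2x³ = 9x³. Subtract (9x³)·D = −18x⁶ + 36x⁵ − 81x⁴ − 27x³. Remainder: 8x⁵ − 30x⁴ + 60x³ − 43x² − 39x − 6.
Step 4: lead(8x⁵ − 30x⁴ + 60x³ − 43x² − 39x − 6) ÷ lead(D) = 8x⁵ ÷ −2x³ = −4x². Subtract (−4x²)·D = 8x⁵ − 16x⁴ + 36x³ + 12x². Remainder: −14x⁴ + 24x³ − 55x² − 39x − 6.
Step 5: lead(−14x⁴ + 24x³ − 55x² − 39x − 6) ÷ lead(D) = −14x⁴ ÷ −2x³ = 7x. Subtract (7x)·D = −14x⁴ + 28x³ − 63x² − 21x. Remainder: −4x³ + 8x² − 18x − 6.
Step 6: lead(−4x³ + 8x² − 18x − 6) ÷ lead(D) = −4x³ ÷ −2x³ = 2. Subtract (2)·D = −4x³ + 8x² − 18x − 6. Remainder: 0.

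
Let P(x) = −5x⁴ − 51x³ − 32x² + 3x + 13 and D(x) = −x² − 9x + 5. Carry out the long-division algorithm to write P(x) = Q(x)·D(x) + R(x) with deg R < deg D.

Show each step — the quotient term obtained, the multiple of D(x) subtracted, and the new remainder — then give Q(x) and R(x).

Q(x) = 5x² + 6x + 3; R(x) = −2

Step 1: lead(−5x⁴ − 51x³ − 32x² + 3x + 13) ÷ lead(D) = −5x⁴ ÷ −x² = 5x². Subtract (5x²)·D = −5x⁴ − 45x³ + 25x². Remainder: −6x³ − 57x² + 3x + 13.
Step 2: lead(−6x³ − 57x² + 3x + 13) ÷ lead(D) = −6x³ ÷ −x² = 6x. Subtract (6x)·D = −6x³ − 54x² + 30x. Remainder: −3x² − 27x + 13.
Step 3: lead(−3x² − 27x + 13) ÷ lead(D) = −3x² ÷ −x² = 3. Subtract (3)·D = −3x² − 27x + 15. Remainder: −2.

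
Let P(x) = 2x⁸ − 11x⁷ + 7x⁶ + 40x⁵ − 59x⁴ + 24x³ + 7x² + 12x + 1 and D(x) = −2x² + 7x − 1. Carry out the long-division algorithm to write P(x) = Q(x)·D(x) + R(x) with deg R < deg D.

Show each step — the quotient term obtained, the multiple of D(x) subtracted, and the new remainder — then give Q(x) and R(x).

Step 1: lead(2x⁸ − 11x⁷ + 7x⁶ + 40x⁵ − 59x⁴ + 24x³ + 7x² + 12x + 1) ÷ lead(D) = 2x⁸ ÷ −2x² = −x⁶. Subtract (−x⁶)·D = 2x⁸ − 7x⁷ + x⁶. Remainder: −4x⁷ + 6x⁶ + 40x⁵ − 59x⁴ + 24x³ + 7x² + 12x + 1.
Step 2: lead(−4x⁷ + 6x⁶ + 40x⁵ − 59x⁴ + 24x³ + 7x² + 12x + 1) ÷ lead(D) = −4x⁷ ÷ −2x² = 2x⁵. Subtract (2x⁵)·D = −4x⁷ + 14x⁶ − 2x⁵. Remainder: −8x⁶ + 42x⁵ − 59x⁴ + 24x³ + 7x² + 12x + 1.
Step 3: lead(−8x⁶ + 42x⁵ − 59x⁴ + 24x³ + 7x² + 12x + 1) ÷ lead(D) = −8x⁶ ÷ −2x² = 4x⁴. Subtract (4x⁴)·D = −8x⁶ + 28x⁵ − 4x⁴. Remainder: 14x⁵ − 55x⁴ + 24x³ + 7x² + 12x + 1.
Step 4: lead(14x⁵ − 55x⁴ + 24x³ + 7x² + 12x + 1) ÷ lead(D) = 14x⁵ ÷ −2x² = −7x³. Subtract (−7x³)·D = 14x⁵ − 49x⁴ + 7x³. Remainder: −6x⁴ + 17x³ + 7x² + 12x + 1.
Step 5: lead(−6x⁴ + 17x³ + 7x² + 12x + 1) ÷ lead(D) = −6x⁴ ÷ −2x² = 3x². Subtract (3x²)·D = −6x⁴ + 21x³ − 3x². Remainder: −4x³ + 10x² + 12x + 1.
Step 6: lead(−4x³ + 10x² + 12x + 1) ÷ lead(D) = −4x³ ÷ −2x² = 2x. Subtract (2x)·D = −4x³ + 14x² − 2x. Remainder: −4x² + 14x + 1.
Step 7: lead(−4x² + 14x + 1) ÷ lead(D) = −4x² ÷ −2x² = 2. Subtract (2)·D = −4x² + 14x − 2. Remainder: 3.

Q(x) = −x⁶ + 2x⁵ + 4x⁴ − 7x³ + 3x² + 2x + 2; R(x) = 3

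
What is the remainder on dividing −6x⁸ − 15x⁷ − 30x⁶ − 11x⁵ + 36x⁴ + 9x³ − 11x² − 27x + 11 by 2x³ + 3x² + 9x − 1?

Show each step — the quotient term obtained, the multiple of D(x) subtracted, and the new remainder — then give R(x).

Step 1: lead(−6x⁸ − 15x⁷ − 30x⁶ − 11x⁵ + 36x⁴ + 9x³ − 11x² − 27x + 11) ÷ lead(D) = −6x⁸ ÷ 2x³ = −3x⁵. Subtract (−3x⁵)·D = −6x⁸ − 9x⁷ − 27x⁶ + 3x⁵. Remainder: −6x⁷ − 3x⁶ − 14x⁵ + 36x⁴ + 9x³ − 11x² − 27x + 11.
Step 2: lead(−6x⁷ − 3x⁶ − 14x⁵ + 36x⁴ + 9x³ − 11x² − 27x + 11) ÷ lead(D) = −6x⁷ ÷ 2x³ = −3x⁴. Subtract (−3x⁴)·D = −6x⁷ − 9x⁶ − 27x⁵ + 3x⁴. Remainder: 6x⁶ + 13x⁵ + 33x⁴ + 9x³ − 11x² − 27x + 11.
Step 3: lead(6x⁶ + 13x⁵ + 33x⁴ + 9x³ − 11x² − 27x + 11) ÷ lead(D) = 6x⁶ ÷ 2x³ = 3x³. Subtract (3x³)·D = 6x⁶ + 9x⁵ + 27x⁴ − 3x³. Remainder: 4x⁵ + 6x⁴ + 12x³ − 11x² − 27x + 11.
Step 4: lead(4x⁵ + 6x⁴ + 12x³ − 11x² − 27x + 11) ÷ lead(D) = 4x⁵ ÷ 2x³ = 2x². Subtract (2x²)·D = 4x⁵ + 6x⁴ + 18x³ − 2x². Remainder: −6x³ − 9x² − 27x + 11.
Step 5: lead(−6x³ − 9x² − 27x + 11) ÷ lead(D) = −6x³ ÷ 2x³ = −3. Subtract (−3)·D = −6x³ − 9x² − 27x + 3. Remainder: 8.

R(x) = 8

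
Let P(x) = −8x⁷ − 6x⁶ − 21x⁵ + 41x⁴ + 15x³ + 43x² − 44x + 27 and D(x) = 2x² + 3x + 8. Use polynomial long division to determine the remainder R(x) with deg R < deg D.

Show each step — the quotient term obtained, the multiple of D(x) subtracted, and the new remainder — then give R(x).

R(x) = −5

Step 1: lead(−8x⁷ − 6x⁶ − 21x⁵ + 41x⁴ + 15x³ + 43x² − 44x + 27) ÷ lead(D) = −8x⁷ ÷ 2x² = −4x⁵. Subtract (−4x⁵)·D = −8x⁷ − 12x⁶ − 32x⁵. Remainder: 6x⁶ + 11x⁵ + 41x⁴ + 15x³ + 43x² − 44x + 27.
Step 2: lead(6x⁶ + 11x⁵ + 41x⁴ + 15x³ + 43x² − 44x + 27) ÷ lead(D) = 6x⁶ ÷ 2x² = 3x⁴. Subtract (3x⁴)·D = 6x⁶ + 9x⁵ + 24x⁴. Remainder: 2x⁵ + 17x⁴ + 15x³ + 43x² − 44x + 27.
Step 3: lead(2x⁵ + 17x⁴ + 15x³ + 43x² − 44x + 27) ÷ lead(D) = 2x⁵ ÷ 2x² = x³. Subtract (x³)·D = 2x⁵ + 3x⁴ + 8x³. Remainder: 14x⁴ + 7x³ + 43x² − 44x + 27.
Step 4: lead(14x⁴ + 7x³ + 43x² − 44x + 27) ÷ lead(D) = 14x⁴ ÷ 2x² = 7x². Subtract (7x²)·D = 14x⁴ + 21x³ + 56x². Remainder: −14x³ − 13x² − 44x + 27.
Step 5: lead(−14x³ − 13x² − 44x + 27) ÷ lead(D) = −14x³ ÷ 2x² = −7x. Subtract (−7x)·D = −14x³ − 21x² − 56x. Remainder: 8x² + 12x + 27.
Step 6: lead(8x² + 12x + 27) ÷ lead(D) = 8x² ÷ 2x² = 4. Subtract (4)·D = 8x² + 12x + 32. Remainder: −5.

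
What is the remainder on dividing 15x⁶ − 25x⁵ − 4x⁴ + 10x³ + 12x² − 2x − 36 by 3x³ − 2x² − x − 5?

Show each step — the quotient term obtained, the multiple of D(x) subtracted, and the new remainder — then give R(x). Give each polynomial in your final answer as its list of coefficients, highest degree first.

Step 1: lead(15x⁶ − 25x⁵ − 4x⁴ + 10x³ + 12x² − 2x − 36) ÷ lead(D) = 15x⁶ ÷ 3x³ = 5x³. Subtract (5x³)·D = 15x⁶ − 10x⁵ − 5x⁴ − 25x³. Remainder: −15x⁵ + x⁴ + 35x³ + 12x² − 2x − 36.
Step 2: lead(−15x⁵ + x⁴ + 35x³ + 12x² − 2x − 36) ÷ lead(D) = −15x⁵ ÷ 3x³ = −5x². Subtract (−5x²)·D = −15x⁵ + 10x⁴ + 5x³ + 25x². Remainder: −9x⁴ + 30x³ − 13x² − 2x − 36.
Step 3: lead(−9x⁴ + 30x³ − 13x² − 2x − 36) ÷ lead(D) = −9x⁴ ÷ 3x³ = −3x. Subtract (−3x)·D = −9x⁴ + 6x³ + 3x² + 15x. Remainder: 24x³ − 16x² − 17x − 36.
Step 4: lead(24x³ − 16x² − 17x − 36) ÷ lead(D) = 24x³ ÷ 3x³ = 8. Subtract (8)·D = 24x³ − 16x² − 8x − 40. Remainder: −9x + 4.

R = [-9, 4]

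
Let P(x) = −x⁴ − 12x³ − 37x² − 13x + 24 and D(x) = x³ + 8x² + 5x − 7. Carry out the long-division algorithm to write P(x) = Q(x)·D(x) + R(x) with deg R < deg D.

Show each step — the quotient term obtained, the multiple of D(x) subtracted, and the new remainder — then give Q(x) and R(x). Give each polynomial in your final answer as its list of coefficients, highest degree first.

Q = [-1, -4]; R = [-4]

Step 1: lead(−x⁴ − 12x³ − 37x² − 13x + 24) ÷ lead(D) = −x⁴ ÷ x³ = −x. Subtract (−x)·D = −x⁴ − 8x³ − 5x² + 7x. Remainder: −4x³ − 32x² − 20x + 24.
Step 2: lead(−4x³ − 32x² − 20x + 24) ÷ lead(D) = −4x³ ÷ x³ = −4. Subtract (−4)·D = −4x³ − 32x² − 20x + 28. Remainder: −4.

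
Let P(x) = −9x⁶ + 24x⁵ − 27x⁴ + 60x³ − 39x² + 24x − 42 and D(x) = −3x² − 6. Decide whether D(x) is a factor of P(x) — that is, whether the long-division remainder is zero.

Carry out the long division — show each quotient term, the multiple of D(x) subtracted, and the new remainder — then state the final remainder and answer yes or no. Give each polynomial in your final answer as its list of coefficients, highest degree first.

R = [0], so D(x) is a factor of P(x). yes

Step 1: lead(−9x⁶ + 24x⁵ − 27x⁴ + 60x³ − 39x² + 24x − 42) ÷ lead(D) = −9x⁶ ÷ −3x² = 3x⁴. Subtract (3x⁴)·D = −9x⁶ − 18x⁴. Remainder: 24x⁵ − 9x⁴ + 60x³ − 39x² + 24x − 42.
Step 2: lead(24x⁵ − 9x⁴ + 60x³ − 39x² + 24x − 42) ÷ lead(D) = 24x⁵ ÷ −3x² = −8x³. Subtract (−8x³)·D = 24x⁵ + 48x³. Remainder: −9x⁴ + 12x³ − 39x² + 24x − 42.
Step 3: lead(−9x⁴ + 12x³ − 39x² + 24x − 42) ÷ lead(D) = −9x⁴ ÷ −3x² = 3x². Subtract (3x²)·D = −9x⁴ − 18x². Remainder: 12x³ − 21x² + 24x − 42.
Step 4: lead(12x³ − 21x² + 24x − 42) ÷ lead(D) = 12x³ ÷ −3x² = −4x. Subtract (−4x)·D = 12x³ + 24x. Remainder: −21x² − 42.
Step 5: lead(−21x² − 42) ÷ lead(D) = −21x² ÷ −3x² = 7. Subtract (7)·D = −21x² − 42. Remainder: 0.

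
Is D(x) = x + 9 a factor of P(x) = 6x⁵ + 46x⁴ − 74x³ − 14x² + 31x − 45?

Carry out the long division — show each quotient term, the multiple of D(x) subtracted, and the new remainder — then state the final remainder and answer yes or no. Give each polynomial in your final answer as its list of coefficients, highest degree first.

R = [0], so D(x) is a factor of P(x). yes

Step 1: lead(6x⁵ + 46x⁴ − 74x³ − 14x² + 31x − 45) ÷ lead(D) = 6x⁵ ÷ x = 6x⁴. Subtract (6x⁴)·D = 6x⁵ + 54x⁴. Remainder: −8x⁴ − 74x³ − 14x² + 31x − 45.
Step 2: lead(−8x⁴ − 74x³ − 14x² + 31x − 45) ÷ lead(D) = −8x⁴ ÷ x = −8x³. Subtract (−8x³)·D = −8x⁴ − 72x³. Remainder: −2x³ − 14x² + 31x − 45.
Step 3: lead(−2x³ − 14x² + 31x − 45) ÷ lead(D) = −2x³ ÷ x = −2x². Subtract (−2x²)·D = −2x³ − 18x². Remainder: 4x² + 31x − 45.
Step 4: lead(4x² + 31x − 45) ÷ lead(D) = 4x² ÷ x = 4x. Subtract (4x)·D = 4x² + 36x. Remainder: −5x − 45.
Step 5: lead(−5x − 45) ÷ lead(D) = −5x ÷ x = −5. Subtract (−5)·D = −5x − 45. Remainder: 0.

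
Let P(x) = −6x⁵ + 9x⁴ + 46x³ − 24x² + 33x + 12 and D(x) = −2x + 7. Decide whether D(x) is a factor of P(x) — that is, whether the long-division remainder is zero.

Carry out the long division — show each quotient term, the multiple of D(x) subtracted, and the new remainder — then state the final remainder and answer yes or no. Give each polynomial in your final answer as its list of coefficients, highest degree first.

R = [5], so D(x) is not a factor of P(x). no

Step 1: lead(−6x⁵ + 9x⁴ + 46x³ − 24x² + 33x + 12) ÷ lead(D) = −6x⁵ ÷ −2x = 3x⁴. Subtract (3x⁴)·D = −6x⁵ + 21x⁴. Remainder: −12x⁴ + 46x³ − 24x² + 33x + 12.
Step 2: lead(−12x⁴ + 46x³ − 24x² + 33x + 12) ÷ lead(D) = −12x⁴ ÷ −2x = 6x³. Subtract (6x³)·D = −12x⁴ + 42x³. Remainder: 4x³ − 24x² + 33x + 12.
Step 3: lead(4x³ − 24x² + 33x + 12) ÷ lead(D) = 4x³ ÷ −2x = −2x². Subtract (−2x²)·D = 4x³ − 14x². Remainder: −10x² + 33x + 12.
Step 4: lead(−10x² + 33x + 12) ÷ lead(D) = −10x² ÷ −2x = 5x. Subtract (5x)·D = −10x² + 35x. Remainder: −2x + 12.
Step 5: lead(−2x + 12) ÷ lead(D) = −2x ÷ −2x = 1. Subtract (1)·D = −2x + 7. Remainder: 5.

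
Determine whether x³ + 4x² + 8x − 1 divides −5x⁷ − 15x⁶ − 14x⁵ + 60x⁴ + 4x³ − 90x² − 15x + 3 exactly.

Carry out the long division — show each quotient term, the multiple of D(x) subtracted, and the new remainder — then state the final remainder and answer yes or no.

Step 1: lead(−5x⁷ − 15x⁶ − 14x⁵ + 60x⁴ + 4x³ − 90x² − 15x + 3) ÷ lead(D) = −5x⁷ ÷ x³ = −5x⁴. Subtract (−5x⁴)·D = −5x⁷ − 20x⁶ − 40x⁵ + 5x⁴. Remainder: 5x⁶ + 26x⁵ + 55x⁴ + 4x³ − 90x² − 15x + 3.
Step 2: lead(5x⁶ + 26x⁵ + 55x⁴ + 4x³ − 90x² − 15x + 3) ÷ lead(D) = 5x⁶ ÷ x³ = 5x³. Subtract (5x³)·D = 5x⁶ + 20x⁵ + 40x⁴ − 5x³. Remainder: 6x⁵ + 15x⁴ + 9x³ − 90x² − 15x + 3.
Step 3: lead(6x⁵ + 15x⁴ + 9x³ − 90x² − 15x + 3) ÷ lead(D) = 6x⁵ ÷ x³ = 6x². Subtract (6x²)·D = 6x⁵ + 24x⁴ + 48x³ − 6x². Remainder: −9x⁴ − 39x³ − 84x² − 15x + 3.
Step 4: lead(−9x⁴ − 39x³ − 84x² − 15x + 3) ÷ lead(D) = −9x⁴ ÷ x³ = −9x. Subtract (−9x)·D = −9x⁴ − 36x³ − 72x² + 9x. Remainder: −3x³ − 12x² − 24x + 3.
Step 5: lead(−3x³ − 12x² − 24x + 3) ÷ lead(D) = −3x³ ÷ x³ = −3. Subtract (−3)·D = −3x³ − 12x² − 24x + 3. Remainder: 0.

R(x) = 0, so D(x) is a factor of P(x). yes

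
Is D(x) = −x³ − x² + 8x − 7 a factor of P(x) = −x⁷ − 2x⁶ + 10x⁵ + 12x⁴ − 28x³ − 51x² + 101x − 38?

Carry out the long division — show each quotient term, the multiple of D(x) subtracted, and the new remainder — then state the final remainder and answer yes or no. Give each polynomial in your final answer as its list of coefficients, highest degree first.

R = [-3, 5, -3], so D(x) is not a factor of P(x). no

Step 1: lead(−x⁷ − 2x⁶ + 10x⁵ + 12x⁴ − 28x³ − 51x² + 101x − 38) ÷ lead(D) = −x⁷ ÷ −x³ = x⁴. Subtract (x⁴)·D = −x⁷ − x⁶ + 8x⁵ − 7x⁴. Remainder: −x⁶ + 2x⁵ + 19x⁴ − 28x³ − 51x² + 101x − 38.
Step 2: lead(−x⁶ + 2x⁵ + 19x⁴ − 28x³ − 51x² + 101x − 38) ÷ lead(D) = −x⁶ ÷ −x³ = x³. Subtract (x³)·D = −x⁶ − x⁵ + 8x⁴ − 7x³. Remainder: 3x⁵ + 11x⁴ − 21x³ − 51x² + 101x − 38.
Step 3: lead(3x⁵ + 11x⁴ − 21x³ − 51x² + 101x − 38) ÷ lead(D) = 3x⁵ ÷ −x³ = −3x². Subtract (−3x²)·D = 3x⁵ + 3x⁴ − 24x³ + 21x². Remainder: 8x⁴ + 3x³ − 72x² + 101x − 38.
Step 4: lead(8x⁴ + 3x³ − 72x² + 101x − 38) ÷ lead(D) = 8x⁴ ÷ −x³ = −8x. Subtract (−8x)·D = 8x⁴ + 8x³ − 64x² + 56x. Remainder: −5x³ − 8x² + 45x − 38.
Step 5: lead(−5x³ − 8x² + 45x − 38) ÷ lead(D) = −5x³ ÷ −x³ = 5. Subtract (5)·D = −5x³ − 5x² + 40x − 35. Remainder: −3x² + 5x − 3.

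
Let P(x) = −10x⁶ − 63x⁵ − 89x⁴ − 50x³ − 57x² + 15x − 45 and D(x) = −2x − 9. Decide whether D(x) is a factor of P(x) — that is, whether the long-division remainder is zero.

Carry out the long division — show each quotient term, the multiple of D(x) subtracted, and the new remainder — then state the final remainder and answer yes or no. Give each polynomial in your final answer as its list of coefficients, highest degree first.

Step 1: lead(−10x⁶ − 63x⁵ − 89x⁴ − 50x³ − 57x² + 15x − 45) ÷ lead(D) = −10x⁶ ÷ −2x = 5x⁵. Subtract (5x⁵)·D = −10x⁶ − 45x⁵. Remainder: −18x⁵ − 89x⁴ − 50x³ − 57x² + 15x − 45.
Step 2: lead(−18x⁵ − 89x⁴ − 50x³ − 57x² + 15x − 45) ÷ lead(D) = −18x⁵ ÷ −2x = 9x⁴. Subtract (9x⁴)·D = −18x⁵ − 81x⁴. Remainder: −8x⁴ − 50x³ − 57x² + 15x − 45.
Step 3: lead(−8x⁴ − 50x³ − 57x² + 15x − 45) ÷ lead(D) = −8x⁴ ÷ −2x = 4x³. Subtract (4x³)·D = −8x⁴ − 36x³. Remainder: −14x³ − 57x² + 15x − 45.
Step 4: lead(−14x³ − 57x² + 15x − 45) ÷ lead(D) = −14x³ ÷ −2x = 7x². Subtract (7x²)·D = −14x³ − 63x². Remainder: 6x² + 15x − 45.
Step 5: lead(6x² + 15x − 45) ÷ lead(D) = 6x² ÷ −2x = −3x. Subtract (−3x)·D = 6x² + 27x. Remainder: −12x − 45.
Step 6: lead(−12x − 45) ÷ lead(D) = −12x ÷ −2x = 6. Subtract (6)·D = −12x − 54. Remainder: 9.

R = [9], so D(x) is not a factor of P(x). no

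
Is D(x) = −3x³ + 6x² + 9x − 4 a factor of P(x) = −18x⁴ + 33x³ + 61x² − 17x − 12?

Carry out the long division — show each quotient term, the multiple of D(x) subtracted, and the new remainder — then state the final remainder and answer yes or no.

R(x) = x² − 2x − 8, so D(x) is not a factor of P(x). no

Step 1: lead(−18x⁴ + 33x³ + 61x² − 17x − 12) ÷ lead(D) = −18x⁴ ÷ −3x³ = 6x. Subtract (6x)·D = −18x⁴ + 36x³ + 54x² − 24x. Remainder: −3x³ + 7x² + 7x − 12.
Step 2: lead(−3x³ + 7x² + 7x − 12) ÷ lead(D) = −3x³ ÷ −3x³ = 1. Subtract (1)·D = −3x³ + 6x² + 9x − 4. Remainder: x² − 2x − 8.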